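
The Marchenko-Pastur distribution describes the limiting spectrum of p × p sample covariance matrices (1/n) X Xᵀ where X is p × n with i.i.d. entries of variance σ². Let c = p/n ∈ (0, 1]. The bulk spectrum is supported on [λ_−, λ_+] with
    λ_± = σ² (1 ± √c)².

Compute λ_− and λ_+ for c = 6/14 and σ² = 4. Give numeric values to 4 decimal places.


c = 6/14 = 0.428571; √c = 0.654654.
λ_− = σ² (1 − √c)² = 4 · (1 − 0.654654)² = 4 · (0.345346)² = 0.477056.
λ_+ = σ² (1 + √c)² = 4 · (1 + 0.654654)² = 4 · (1.654654)² = 10.951515.

Rounded to 4 decimal places: λ_− ≈ 0.4771, λ_+ ≈ 10.9515.


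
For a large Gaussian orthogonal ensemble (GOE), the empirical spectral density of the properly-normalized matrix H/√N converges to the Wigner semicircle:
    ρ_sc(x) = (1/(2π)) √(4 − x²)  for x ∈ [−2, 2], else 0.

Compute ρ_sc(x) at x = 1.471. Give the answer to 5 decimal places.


ρ_sc(x) = (1/(2π)) √(4 − x²). With x = 1.471:
  4 − x² = 4 − (1.471)² = 4 − 2.163841 = 1.836159.
  √(4 − x²) = 1.355049.
  1/(2π) = 0.159155.
  ρ_sc(1.471) = 0.159155 · 1.355049 = 0.215663.

Rounded to 5 decimal places: ρ_sc(1.471) ≈ 0.21566.


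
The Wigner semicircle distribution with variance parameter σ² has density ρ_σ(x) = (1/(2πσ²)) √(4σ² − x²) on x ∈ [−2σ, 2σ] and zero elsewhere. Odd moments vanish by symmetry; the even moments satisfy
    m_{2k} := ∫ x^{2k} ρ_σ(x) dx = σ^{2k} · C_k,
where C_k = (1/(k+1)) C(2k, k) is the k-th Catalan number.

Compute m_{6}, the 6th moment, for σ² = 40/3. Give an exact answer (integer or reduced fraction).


By the scaled semicircle moment identity, m_{2k} = σ^{2k} · C_k with k = 3.
C_3 = (1/(k+1)) · C(2k, k) = (1/4) · C(6, 3) = (1/4) · 20 = 5.
σ^{2k} = (σ²)^k = (40/3)^3 = 64000/27.

Therefore m_{6} = σ^{6} · C_3 = (64000/27) · 5 = 320000/27.


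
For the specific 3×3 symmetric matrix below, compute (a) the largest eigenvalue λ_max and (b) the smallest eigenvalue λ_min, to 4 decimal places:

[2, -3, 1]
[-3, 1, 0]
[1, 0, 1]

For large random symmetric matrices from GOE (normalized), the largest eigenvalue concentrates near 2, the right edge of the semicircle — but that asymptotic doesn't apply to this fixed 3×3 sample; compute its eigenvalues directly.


Since M is real symmetric, all three eigenvalues are real; they are the roots of det(λI − M) = λ³ − (tr M) λ² + s λ − det M, where s is the sum of the principal 2×2 minors.
tr M = 2 + 1 + 1 = 4.
s = (2·1 − (-3)²) + (2·1 − 1²) + (1·1 − 0²) = -7 + 1 + 1 = -5.
det M (expand along row 1) = 2·1 − (-3)·(-3) + 1·(-1) = -8.
Characteristic polynomial: λ³ − 4λ² − 5λ + 8 = 0.
Substitute λ = y + (tr M)/3 = y + 1.333333 to remove the quadratic term: y³ + p·y + q = 0 with p = s − (tr M)²/3 = -10.333333 and q = −2(tr M)³/27 + (tr M)·s/3 − det M = -3.407407.
Three real roots ⇒ use the trigonometric (Viète) form: r = 2√(−p/3) = 3.711843, φ = arccos(3q/(p·r)) = arccos(0.266511) = 1.301025 rad.
y_k = r·cos(φ/3 − 2πk/3) for k = 0, 1, 2 gives y = 3.368229, -0.333333, -3.034895.
λ_k = y_k + 1.333333 gives λ = 4.7016, 1.0000, -1.7016 (check: the sum is 4.0000 = tr M).

Hence λ_max = 4.7016 and λ_min = -1.7016.


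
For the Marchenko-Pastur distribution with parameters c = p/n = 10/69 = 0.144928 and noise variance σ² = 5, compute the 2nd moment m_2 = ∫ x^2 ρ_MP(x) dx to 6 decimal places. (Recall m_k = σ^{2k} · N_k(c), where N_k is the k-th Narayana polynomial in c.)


E[X²] = σ⁴ (1 + c) (second MP moment). With σ² = 5 (so σ⁴ = 25) and c = 10/69 = 0.144928: E[X²] = 25 · (1 + 0.144928) = 25 · 1.144928.

So E[X^2] = 28.623188.


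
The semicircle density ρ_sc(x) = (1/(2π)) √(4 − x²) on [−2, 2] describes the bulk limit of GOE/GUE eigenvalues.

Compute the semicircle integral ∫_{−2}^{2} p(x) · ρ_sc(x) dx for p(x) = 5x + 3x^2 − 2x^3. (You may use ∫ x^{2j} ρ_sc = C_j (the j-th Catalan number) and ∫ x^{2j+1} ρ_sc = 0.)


Write p(x) = Σ a_i x^i, split into monomials and integrate each against ρ_sc separately.
Using ∫ x^{2j} ρ_sc = C_j = (1/(j+1)) C(2j, j) (Catalan numbers) and ∫ x^{2j+1} ρ_sc = 0 (odd monomials vanish by symmetry):
  i = 1 (odd): ∫ x^1 ρ_sc = 0 (vanishes)
  i = 2 (even): a_2 · C_{1} = 3 · 1 = 3
  i = 3 (odd): ∫ x^3 ρ_sc = 0 (vanishes)

Summing the contributions: ∫_{−2}^{2} p(x) ρ_sc(x) dx = 3.


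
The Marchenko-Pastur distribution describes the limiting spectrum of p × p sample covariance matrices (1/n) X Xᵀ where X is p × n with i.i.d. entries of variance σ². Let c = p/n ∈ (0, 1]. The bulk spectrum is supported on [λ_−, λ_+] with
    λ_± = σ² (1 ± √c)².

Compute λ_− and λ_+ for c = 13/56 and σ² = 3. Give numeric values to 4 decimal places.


c = 13/56 = 0.232143; √c = 0.481812.
λ_− = σ² (1 − √c)² = 3 · (1 − 0.481812)² = 3 · (0.518188)² = 0.805556.
λ_+ = σ² (1 + √c)² = 3 · (1 + 0.481812)² = 3 · (1.481812)² = 6.587301.

Rounded to 4 decimal places: λ_− ≈ 0.8056, λ_+ ≈ 6.5873.


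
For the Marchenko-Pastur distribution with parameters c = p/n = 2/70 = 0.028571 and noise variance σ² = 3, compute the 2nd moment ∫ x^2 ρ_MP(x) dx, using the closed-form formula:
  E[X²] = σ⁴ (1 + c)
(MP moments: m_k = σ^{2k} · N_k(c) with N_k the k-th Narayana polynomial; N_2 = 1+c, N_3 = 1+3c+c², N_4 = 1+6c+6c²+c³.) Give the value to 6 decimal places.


E[X²] = σ⁴ (1 + c) (second MP moment). With σ² = 3 (so σ⁴ = 9) and c = 2/70 = 0.028571: E[X²] = 9 · (1 + 0.028571) = 9 · 1.028571.

So E[X^2] = 9.257143.


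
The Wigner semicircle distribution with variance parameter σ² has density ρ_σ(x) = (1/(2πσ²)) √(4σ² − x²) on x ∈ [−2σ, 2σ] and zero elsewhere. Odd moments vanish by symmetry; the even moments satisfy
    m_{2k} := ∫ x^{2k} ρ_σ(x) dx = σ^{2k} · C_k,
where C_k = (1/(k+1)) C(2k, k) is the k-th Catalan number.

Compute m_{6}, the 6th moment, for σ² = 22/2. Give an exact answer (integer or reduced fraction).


By the scaled semicircle moment identity, m_{2k} = σ^{2k} · C_k with k = 3.
C_3 = (1/(k+1)) · C(2k, k) = (1/4) · C(6, 3) = (1/4) · 20 = 5.
σ^{2k} = (σ²)^k = (22/2)^3 = 1331.

Therefore m_{6} = σ^{6} · C_3 = 1331 · 5 = 6655.


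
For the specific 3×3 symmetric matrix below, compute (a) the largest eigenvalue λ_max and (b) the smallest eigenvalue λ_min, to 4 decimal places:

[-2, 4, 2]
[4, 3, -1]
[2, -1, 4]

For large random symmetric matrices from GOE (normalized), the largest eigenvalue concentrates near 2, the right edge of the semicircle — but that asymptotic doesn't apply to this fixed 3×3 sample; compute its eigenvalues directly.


Since M is real symmetric, all three eigenvalues are real; they are the roots of det(λI − M) = λ³ − (tr M) λ² + s λ − det M, where s is the sum of the principal 2×2 minors.
tr M = -2 + 3 + 4 = 5.
s = ((-2)·3 − 4²) + ((-2)·4 − 2²) + (3·4 − (-1)²) = -22 + (-12) + 11 = -23.
det M (expand along row 1) = (-2)·11 − 4·18 + 2·(-10) = -114.
Characteristic polynomial: λ³ − 5λ² − 23λ + 114 = 0.
Substitute λ = y + (tr M)/3 = y + 1.666667 to remove the quadratic term: y³ + p·y + q = 0 with p = s − (tr M)²/3 = -31.333333 and q = −2(tr M)³/27 + (tr M)·s/3 − det M = 66.407407.
Three real roots ⇒ use the trigonometric (Viète) form: r = 2√(−p/3) = 6.463573, φ = arccos(3q/(p·r)) = arccos(-0.983691) = 2.960739 rad.
y_k = r·cos(φ/3 − 2πk/3) for k = 0, 1, 2 gives y = 3.563161, 2.888671, -6.451832.
λ_k = y_k + 1.666667 gives λ = 5.2298, 4.5553, -4.7852 (check: the sum is 5.0000 = tr M).

Hence λ_max = 5.2298 and λ_min = -4.7852.


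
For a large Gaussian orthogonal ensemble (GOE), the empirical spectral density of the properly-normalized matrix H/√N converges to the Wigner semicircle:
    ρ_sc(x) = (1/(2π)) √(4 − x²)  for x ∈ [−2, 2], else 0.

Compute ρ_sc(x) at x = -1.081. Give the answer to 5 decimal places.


ρ_sc(x) = (1/(2π)) √(4 − x²). With x = -1.081:
  4 − x² = 4 − (-1.081)² = 4 − 1.168561 = 2.831439.
  √(4 − x²) = 1.682688.
  1/(2π) = 0.159155.
  ρ_sc(-1.081) = 0.159155 · 1.682688 = 0.267808.

Rounded to 5 decimal places: ρ_sc(-1.081) ≈ 0.26781.


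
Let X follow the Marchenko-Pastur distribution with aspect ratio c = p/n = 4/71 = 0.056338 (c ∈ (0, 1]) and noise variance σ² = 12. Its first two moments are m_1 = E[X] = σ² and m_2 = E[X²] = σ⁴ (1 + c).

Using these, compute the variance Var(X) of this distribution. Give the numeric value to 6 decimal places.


m_1 = E[X] = σ² = 12, so m_1² = 144.
m_2 = E[X²] = σ⁴ (1 + c) = 144 · (1 + 0.056338) = 144 · 1.056338 = 152.112676.
(Note m_2 − m_1² simplifies to c · σ⁴ = 0.056338 · 144.)

Var(X) = m_2 − m_1² = 152.112676 − 144 = 8.112676.


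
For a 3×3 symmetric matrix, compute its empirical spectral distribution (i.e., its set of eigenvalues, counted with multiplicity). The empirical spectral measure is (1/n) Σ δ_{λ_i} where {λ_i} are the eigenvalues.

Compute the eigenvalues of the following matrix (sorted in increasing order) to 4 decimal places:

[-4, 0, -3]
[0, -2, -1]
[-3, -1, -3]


Since M is real symmetric, all three eigenvalues are real; they are the roots of det(λI − M) = λ³ − (tr M) λ² + s λ − det M, where s is the sum of the principal 2×2 minors.
tr M = -4 + (-2) + (-3) = -9.
s = ((-4)·(-2) − 0²) + ((-4)·(-3) − (-3)²) + ((-2)·(-3) − (-1)²) = 8 + 3 + 5 = 16.
det M (expand along row 1) = (-4)·5 − 0·(-3) + (-3)·(-6) = -2.
Characteristic polynomial: λ³ + 9λ² + 16λ + 2 = 0.
Substitute λ = y + (tr M)/3 = y − 3.000000 to remove the quadratic term: y³ + p·y + q = 0 with p = s − (tr M)²/3 = -11.000000 and q = −2(tr M)³/27 + (tr M)·s/3 − det M = 8.000000.
Three real roots ⇒ use the trigonometric (Viète) form: r = 2√(−p/3) = 3.829708, φ = arccos(3q/(p·r)) = arccos(-0.569709) = 2.176948 rad.
y_k = r·cos(φ/3 − 2πk/3) for k = 0, 1, 2 gives y = 2.864885, 0.768540, -3.633425.
λ_k = y_k − 3.000000 gives λ = -0.1351, -2.2315, -6.6334 (check: the sum is -9.0000 = tr M).

Eigenvalues sorted in increasing order: [-6.6334, -2.2315, -0.1351].


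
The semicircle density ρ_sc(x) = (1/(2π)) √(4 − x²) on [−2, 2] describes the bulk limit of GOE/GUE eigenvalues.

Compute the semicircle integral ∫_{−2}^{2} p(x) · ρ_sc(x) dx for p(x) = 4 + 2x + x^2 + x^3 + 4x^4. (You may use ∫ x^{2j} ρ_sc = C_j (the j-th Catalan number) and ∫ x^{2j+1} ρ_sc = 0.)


Write p(x) = Σ a_i x^i, split into monomials and integrate each against ρ_sc separately.
Using ∫ x^{2j} ρ_sc = C_j = (1/(j+1)) C(2j, j) (Catalan numbers) and ∫ x^{2j+1} ρ_sc = 0 (odd monomials vanish by symmetry):
  i = 0 (even): a_0 · C_{0} = 4 · 1 = 4
  i = 1 (odd): ∫ x^1 ρ_sc = 0 (vanishes)
  i = 2 (even): a_2 · C_{1} = 1 · 1 = 1
  i = 3 (odd): ∫ x^3 ρ_sc = 0 (vanishes)
  i = 4 (even): a_4 · C_{2} = 4 · 2 = 8

Summing the contributions: ∫_{−2}^{2} p(x) ρ_sc(x) dx = 4 + 1 + 8 = 13.


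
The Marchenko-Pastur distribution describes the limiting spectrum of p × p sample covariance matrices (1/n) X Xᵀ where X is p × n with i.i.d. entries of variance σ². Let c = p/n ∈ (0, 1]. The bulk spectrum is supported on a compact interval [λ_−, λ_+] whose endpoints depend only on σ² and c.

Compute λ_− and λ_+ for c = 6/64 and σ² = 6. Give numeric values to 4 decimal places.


c = 6/64 = 0.093750; √c = 0.306186.
λ_− = σ² (1 − √c)² = 6 · (1 − 0.306186)² = 6 · (0.693814)² = 2.888265.
λ_+ = σ² (1 + √c)² = 6 · (1 + 0.306186)² = 6 · (1.306186)² = 10.236735.

Rounded to 4 decimal places: λ_− ≈ 2.8883, λ_+ ≈ 10.2367.


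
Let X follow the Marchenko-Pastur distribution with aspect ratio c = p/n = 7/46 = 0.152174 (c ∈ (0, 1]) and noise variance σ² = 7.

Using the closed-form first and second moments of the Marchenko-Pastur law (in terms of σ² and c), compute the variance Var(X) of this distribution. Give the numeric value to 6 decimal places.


Recall the MP moments m_1 = E[X] = σ² and m_2 = E[X²] = σ⁴ (1 + c).
m_1 = E[X] = σ² = 7, so m_1² = 49.
m_2 = E[X²] = σ⁴ (1 + c) = 49 · (1 + 0.152174) = 49 · 1.152174 = 56.456522.
(Note m_2 − m_1² simplifies to c · σ⁴ = 0.152174 · 49.)

Var(X) = m_2 − m_1² = 56.456522 − 49 = 7.456522.


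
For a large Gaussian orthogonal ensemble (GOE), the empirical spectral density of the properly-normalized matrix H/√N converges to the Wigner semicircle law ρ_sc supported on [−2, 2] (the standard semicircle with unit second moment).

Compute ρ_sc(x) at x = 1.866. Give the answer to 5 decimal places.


ρ_sc(x) = (1/(2π)) √(4 − x²). With x = 1.866:
  4 − x² = 4 − (1.866)² = 4 − 3.481956 = 0.518044.
  √(4 − x²) = 0.719753.
  1/(2π) = 0.159155.
  ρ_sc(1.866) = 0.159155 · 0.719753 = 0.114552.

Rounded to 5 decimal places: ρ_sc(1.866) ≈ 0.11455.


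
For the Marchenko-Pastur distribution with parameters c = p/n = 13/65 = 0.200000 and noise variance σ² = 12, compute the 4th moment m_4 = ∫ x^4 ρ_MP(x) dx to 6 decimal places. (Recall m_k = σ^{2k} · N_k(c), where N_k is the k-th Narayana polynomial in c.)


E[X⁴] = σ⁸ (1 + 6c + 6c² + c³) (fourth MP moment). With σ² = 12 (so σ⁸ = 20736) and c = 13/65 = 0.200000: E[X⁴] = 20736 · (1 + 6·0.200000 + 6·(0.200000)² + (0.200000)³) = 20736 · 2.448000.

So E[X^4] = 50761.728000.


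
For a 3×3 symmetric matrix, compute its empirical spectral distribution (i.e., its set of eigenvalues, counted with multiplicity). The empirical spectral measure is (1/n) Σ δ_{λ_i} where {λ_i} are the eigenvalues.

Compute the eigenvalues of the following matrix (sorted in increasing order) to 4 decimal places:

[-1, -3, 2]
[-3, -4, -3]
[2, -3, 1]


Since M is real symmetric, all three eigenvalues are real; they are the roots of det(λI − M) = λ³ − (tr M) λ² + s λ − det M, where s is the sum of the principal 2×2 minors.
tr M = -1 + (-4) + 1 = -4.
s = ((-1)·(-4) − (-3)²) + ((-1)·1 − 2²) + ((-4)·1 − (-3)²) = -5 + (-5) + (-13) = -23.
det M (expand along row 1) = (-1)·(-13) − (-3)·3 + 2·17 = 56.
Characteristic polynomial: λ³ + 4λ² − 23λ − 56 = 0.
Substitute λ = y + (tr M)/3 = y − 1.333333 to remove the quadratic term: y³ + p·y + q = 0 with p = s − (tr M)²/3 = -28.333333 and q = −2(tr M)³/27 + (tr M)·s/3 − det M = -20.592593.
Three real roots ⇒ use the trigonometric (Viète) form: r = 2√(−p/3) = 6.146363, φ = arccos(3q/(p·r)) = arccos(0.354745) = 1.208155 rad.
y_k = r·cos(φ/3 − 2πk/3) for k = 0, 1, 2 gives y = 5.654648, -0.741167, -4.913481.
λ_k = y_k − 1.333333 gives λ = 4.3213, -2.0745, -6.2468 (check: the sum is -4.0000 = tr M).

Eigenvalues sorted in increasing order: [-6.2468, -2.0745, 4.3213].


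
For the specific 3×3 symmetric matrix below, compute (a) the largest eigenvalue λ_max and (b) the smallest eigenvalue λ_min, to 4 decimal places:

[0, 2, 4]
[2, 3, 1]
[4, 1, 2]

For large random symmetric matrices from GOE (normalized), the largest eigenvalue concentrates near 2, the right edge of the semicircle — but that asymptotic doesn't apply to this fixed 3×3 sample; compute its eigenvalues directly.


Since M is real symmetric, all three eigenvalues are real; they are the roots of det(λI − M) = λ³ − (tr M) λ² + s λ − det M, where s is the sum of the principal 2×2 minors.
tr M = 0 + 3 + 2 = 5.
s = (0·3 − 2²) + (0·2 − 4²) + (3·2 − 1²) = -4 + (-16) + 5 = -15.
det M (expand along row 1) = 0·5 − 2·0 + 4·(-10) = -40.
Characteristic polynomial: λ³ − 5λ² − 15λ + 40 = 0.
Substitute λ = y + (tr M)/3 = y + 1.666667 to remove the quadratic term: y³ + p·y + q = 0 with p = s − (tr M)²/3 = -23.333333 and q = −2(tr M)³/27 + (tr M)·s/3 − det M = 5.740741.
Three real roots ⇒ use the trigonometric (Viète) form: r = 2√(−p/3) = 5.577734, φ = arccos(3q/(p·r)) = arccos(-0.132329) = 1.703514 rad.
y_k = r·cos(φ/3 − 2πk/3) for k = 0, 1, 2 gives y = 4.702395, 0.246675, -4.949070.
λ_k = y_k + 1.666667 gives λ = 6.3691, 1.9133, -3.2824 (check: the sum is 5.0000 = tr M).

Hence λ_max = 6.3691 and λ_min = -3.2824.


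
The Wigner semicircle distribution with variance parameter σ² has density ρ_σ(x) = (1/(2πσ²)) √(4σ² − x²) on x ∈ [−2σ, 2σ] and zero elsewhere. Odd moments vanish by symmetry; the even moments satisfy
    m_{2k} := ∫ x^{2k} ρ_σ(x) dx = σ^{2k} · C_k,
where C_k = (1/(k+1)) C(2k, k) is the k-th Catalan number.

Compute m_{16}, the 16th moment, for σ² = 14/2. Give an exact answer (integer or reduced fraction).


By the scaled semicircle moment identity, m_{2k} = σ^{2k} · C_k with k = 8.
C_8 = (1/(k+1)) · C(2k, k) = (1/9) · C(16, 8) = (1/9) · 12870 = 1430.
σ^{2k} = (σ²)^k = (14/2)^8 = 5764801.

Therefore m_{16} = σ^{16} · C_8 = 5764801 · 1430 = 8243665430.


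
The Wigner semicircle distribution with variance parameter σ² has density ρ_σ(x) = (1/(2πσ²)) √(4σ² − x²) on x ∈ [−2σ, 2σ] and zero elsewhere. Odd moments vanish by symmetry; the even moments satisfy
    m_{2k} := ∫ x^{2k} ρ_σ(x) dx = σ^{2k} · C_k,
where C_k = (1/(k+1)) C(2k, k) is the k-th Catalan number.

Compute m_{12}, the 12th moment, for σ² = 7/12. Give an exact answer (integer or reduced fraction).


By the scaled semicircle moment identity, m_{2k} = σ^{2k} · C_k with k = 6.
C_6 = (1/(k+1)) · C(2k, k) = (1/7) · C(12, 6) = (1/7) · 924 = 132.
σ^{2k} = (σ²)^k = (7/12)^6 = 117649/2985984.

Therefore m_{12} = σ^{12} · C_6 = (117649/2985984) · 132 = 1294139/248832.


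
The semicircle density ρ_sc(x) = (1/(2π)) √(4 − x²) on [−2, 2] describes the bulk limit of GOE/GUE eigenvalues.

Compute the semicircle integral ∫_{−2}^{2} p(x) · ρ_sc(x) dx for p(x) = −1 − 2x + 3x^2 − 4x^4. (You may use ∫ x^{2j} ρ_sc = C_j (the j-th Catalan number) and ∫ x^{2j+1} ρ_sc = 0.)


Write p(x) = Σ a_i x^i, split into monomials and integrate each against ρ_sc separately.
Using ∫ x^{2j} ρ_sc = C_j = (1/(j+1)) C(2j, j) (Catalan numbers) and ∫ x^{2j+1} ρ_sc = 0 (odd monomials vanish by symmetry):
  i = 0 (even): a_0 · C_{0} = -1 · 1 = -1
  i = 1 (odd): ∫ x^1 ρ_sc = 0 (vanishes)
  i = 2 (even): a_2 · C_{1} = 3 · 1 = 3
  i = 4 (even): a_4 · C_{2} = -4 · 2 = -8

Summing the contributions: ∫_{−2}^{2} p(x) ρ_sc(x) dx = (-1) + 3 + (-8) = -6.


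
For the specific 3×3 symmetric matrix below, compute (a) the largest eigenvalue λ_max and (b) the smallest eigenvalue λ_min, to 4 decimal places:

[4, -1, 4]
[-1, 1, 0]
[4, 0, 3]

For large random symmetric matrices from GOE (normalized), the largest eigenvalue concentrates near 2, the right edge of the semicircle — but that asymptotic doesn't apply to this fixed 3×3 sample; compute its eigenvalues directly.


Since M is real symmetric, all three eigenvalues are real; they are the roots of det(λI − M) = λ³ − (tr M) λ² + s λ − det M, where s is the sum of the principal 2×2 minors.
tr M = 4 + 1 + 3 = 8.
s = (4·1 − (-1)²) + (4·3 − 4²) + (1·3 − 0²) = 3 + (-4) + 3 = 2.
det M (expand along row 1) = 4·3 − (-1)·(-3) + 4·(-4) = -7.
Characteristic polynomial: λ³ − 8λ² + 2λ + 7 = 0.
Substitute λ = y + (tr M)/3 = y + 2.666667 to remove the quadratic term: y³ + p·y + q = 0 with p = s − (tr M)²/3 = -19.333333 and q = −2(tr M)³/27 + (tr M)·s/3 − det M = -25.592593.
Three real roots ⇒ use the trigonometric (Viète) form: r = 2√(−p/3) = 5.077182, φ = arccos(3q/(p·r)) = arccos(0.782179) = 0.672641 rad.
y_k = r·cos(φ/3 − 2πk/3) for k = 0, 1, 2 gives y = 4.950096, -1.497427, -3.452669.
λ_k = y_k + 2.666667 gives λ = 7.6168, 1.1692, -0.7860 (check: the sum is 8.0000 = tr M).

Hence λ_max = 7.6168 and λ_min = -0.7860.


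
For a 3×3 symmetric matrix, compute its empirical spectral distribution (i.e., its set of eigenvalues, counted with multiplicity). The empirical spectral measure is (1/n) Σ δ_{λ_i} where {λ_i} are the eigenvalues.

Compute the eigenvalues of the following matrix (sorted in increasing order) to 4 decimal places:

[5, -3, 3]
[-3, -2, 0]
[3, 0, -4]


Since M is real symmetric, all three eigenvalues are real; they are the roots of det(λI − M) = λ³ − (tr M) λ² + s λ − det M, where s is the sum of the principal 2×2 minors.
tr M = 5 + (-2) + (-4) = -1.
s = (5·(-2) − (-3)²) + (5·(-4) − 3²) + ((-2)·(-4) − 0²) = -19 + (-29) + 8 = -40.
det M (expand along row 1) = 5·8 − (-3)·12 + 3·6 = 94.
Characteristic polynomial: λ³ + λ² − 40λ − 94 = 0.
Substitute λ = y + (tr M)/3 = y − 0.333333 to remove the quadratic term: y³ + p·y + q = 0 with p = s − (tr M)²/3 = -40.333333 and q = −2(tr M)³/27 + (tr M)·s/3 − det M = -80.592593.
Three real roots ⇒ use the trigonometric (Viète) form: r = 2√(−p/3) = 7.333333, φ = arccos(3q/(p·r)) = arccos(0.817431) = 0.613860 rad.
y_k = r·cos(φ/3 − 2πk/3) for k = 0, 1, 2 gives y = 7.180347, -2.299711, -4.880636.
λ_k = y_k − 0.333333 gives λ = 6.8470, -2.6330, -5.2140 (check: the sum is -1.0000 = tr M).

Eigenvalues sorted in increasing order: [-5.2140, -2.6330, 6.8470].


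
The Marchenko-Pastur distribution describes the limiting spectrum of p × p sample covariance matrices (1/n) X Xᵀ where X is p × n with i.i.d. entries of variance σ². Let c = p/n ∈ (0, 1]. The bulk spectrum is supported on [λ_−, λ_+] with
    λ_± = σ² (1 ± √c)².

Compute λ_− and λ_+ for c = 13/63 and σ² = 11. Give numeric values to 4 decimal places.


c = 13/63 = 0.206349; √c = 0.454257.
λ_− = σ² (1 − √c)² = 11 · (1 − 0.454257)² = 11 · (0.545743)² = 3.276192.
λ_+ = σ² (1 + √c)² = 11 · (1 + 0.454257)² = 11 · (1.454257)² = 23.263490.

Rounded to 4 decimal places: λ_− ≈ 3.2762, λ_+ ≈ 23.2635.


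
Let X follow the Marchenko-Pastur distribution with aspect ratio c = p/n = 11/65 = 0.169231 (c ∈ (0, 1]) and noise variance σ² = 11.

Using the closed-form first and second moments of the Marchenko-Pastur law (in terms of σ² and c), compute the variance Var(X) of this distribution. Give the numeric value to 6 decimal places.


Recall the MP moments m_1 = E[X] = σ² and m_2 = E[X²] = σ⁴ (1 + c).
m_1 = E[X] = σ² = 11, so m_1² = 121.
m_2 = E[X²] = σ⁴ (1 + c) = 121 · (1 + 0.169231) = 121 · 1.169231 = 141.476923.
(Note m_2 − m_1² simplifies to c · σ⁴ = 0.169231 · 121.)

Var(X) = m_2 − m_1² = 141.476923 − 121 = 20.476923.


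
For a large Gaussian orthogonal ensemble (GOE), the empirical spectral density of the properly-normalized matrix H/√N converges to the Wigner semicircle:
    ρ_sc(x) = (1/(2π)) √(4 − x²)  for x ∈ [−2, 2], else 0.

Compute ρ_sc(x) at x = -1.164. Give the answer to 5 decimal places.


ρ_sc(x) = (1/(2π)) √(4 − x²). With x = -1.164:
  4 − x² = 4 − (-1.164)² = 4 − 1.354896 = 2.645104.
  √(4 − x²) = 1.626378.
  1/(2π) = 0.159155.
  ρ_sc(-1.164) = 0.159155 · 1.626378 = 0.258846.

Rounded to 5 decimal places: ρ_sc(-1.164) ≈ 0.25885.


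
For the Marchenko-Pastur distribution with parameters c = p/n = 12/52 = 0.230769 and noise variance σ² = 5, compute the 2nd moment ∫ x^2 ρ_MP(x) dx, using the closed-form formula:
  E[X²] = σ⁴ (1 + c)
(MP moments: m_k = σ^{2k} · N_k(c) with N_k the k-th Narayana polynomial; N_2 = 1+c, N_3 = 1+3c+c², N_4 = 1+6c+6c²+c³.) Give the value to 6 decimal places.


E[X²] = σ⁴ (1 + c) (second MP moment). With σ² = 5 (so σ⁴ = 25) and c = 12/52 = 0.230769: E[X²] = 25 · (1 + 0.230769) = 25 · 1.230769.

So E[X^2] = 30.769231.


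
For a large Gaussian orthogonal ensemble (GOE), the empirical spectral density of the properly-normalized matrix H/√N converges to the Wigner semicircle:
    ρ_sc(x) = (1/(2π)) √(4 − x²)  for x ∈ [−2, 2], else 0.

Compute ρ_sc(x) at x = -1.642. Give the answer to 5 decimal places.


ρ_sc(x) = (1/(2π)) √(4 − x²). With x = -1.642:
  4 − x² = 4 − (-1.642)² = 4 − 2.696164 = 1.303836.
  √(4 − x²) = 1.141856.
  1/(2π) = 0.159155.
  ρ_sc(-1.642) = 0.159155 · 1.141856 = 0.181732.

Rounded to 5 decimal places: ρ_sc(-1.642) ≈ 0.18173.


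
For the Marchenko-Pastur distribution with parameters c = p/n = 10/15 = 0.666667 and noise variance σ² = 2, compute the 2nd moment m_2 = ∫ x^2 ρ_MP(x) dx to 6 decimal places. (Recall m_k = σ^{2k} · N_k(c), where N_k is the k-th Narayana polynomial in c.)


E[X²] = σ⁴ (1 + c) (second MP moment). With σ² = 2 (so σ⁴ = 4) and c = 10/15 = 0.666667: E[X²] = 4 · (1 + 0.666667) = 4 · 1.666667.

So E[X^2] = 6.666667.


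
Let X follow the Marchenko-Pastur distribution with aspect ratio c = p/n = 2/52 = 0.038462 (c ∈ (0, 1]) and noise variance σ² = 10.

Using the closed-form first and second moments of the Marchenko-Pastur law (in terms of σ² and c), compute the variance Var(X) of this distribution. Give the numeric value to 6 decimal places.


Recall the MP moments m_1 = E[X] = σ² and m_2 = E[X²] = σ⁴ (1 + c).
m_1 = E[X] = σ² = 10, so m_1² = 100.
m_2 = E[X²] = σ⁴ (1 + c) = 100 · (1 + 0.038462) = 100 · 1.038462 = 103.846154.
(Note m_2 − m_1² simplifies to c · σ⁴ = 0.038462 · 100.)

Var(X) = m_2 − m_1² = 103.846154 − 100 = 3.846154.


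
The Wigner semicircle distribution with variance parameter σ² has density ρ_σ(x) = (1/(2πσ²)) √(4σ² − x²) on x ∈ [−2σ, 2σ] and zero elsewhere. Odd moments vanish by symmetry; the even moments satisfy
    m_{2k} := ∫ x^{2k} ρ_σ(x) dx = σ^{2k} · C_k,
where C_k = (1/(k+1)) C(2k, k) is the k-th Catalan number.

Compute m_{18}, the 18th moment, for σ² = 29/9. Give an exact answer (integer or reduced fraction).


By the scaled semicircle moment identity, m_{2k} = σ^{2k} · C_k with k = 9.
C_9 = (1/(k+1)) · C(2k, k) = (1/10) · C(18, 9) = (1/10) · 48620 = 4862.
σ^{2k} = (σ²)^k = (29/9)^9 = 14507145975869/387420489.

Therefore m_{18} = σ^{18} · C_9 = (14507145975869/387420489) · 4862 = 70533743734675078/387420489.


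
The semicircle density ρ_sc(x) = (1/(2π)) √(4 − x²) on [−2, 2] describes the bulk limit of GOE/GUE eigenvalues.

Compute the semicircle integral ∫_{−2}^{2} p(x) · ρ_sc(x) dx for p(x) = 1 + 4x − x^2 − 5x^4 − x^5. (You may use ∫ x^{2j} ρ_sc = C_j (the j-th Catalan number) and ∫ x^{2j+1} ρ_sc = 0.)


Write p(x) = Σ a_i x^i, split into monomials and integrate each against ρ_sc separately.
Using ∫ x^{2j} ρ_sc = C_j = (1/(j+1)) C(2j, j) (Catalan numbers) and ∫ x^{2j+1} ρ_sc = 0 (odd monomials vanish by symmetry):
  i = 0 (even): a_0 · C_{0} = 1 · 1 = 1
  i = 1 (odd): ∫ x^1 ρ_sc = 0 (vanishes)
  i = 2 (even): a_2 · C_{1} = -1 · 1 = -1
  i = 4 (even): a_4 · C_{2} = -5 · 2 = -10
  i = 5 (odd): ∫ x^5 ρ_sc = 0 (vanishes)

Summing the contributions: ∫_{−2}^{2} p(x) ρ_sc(x) dx = 1 + (-1) + (-10) = -10.


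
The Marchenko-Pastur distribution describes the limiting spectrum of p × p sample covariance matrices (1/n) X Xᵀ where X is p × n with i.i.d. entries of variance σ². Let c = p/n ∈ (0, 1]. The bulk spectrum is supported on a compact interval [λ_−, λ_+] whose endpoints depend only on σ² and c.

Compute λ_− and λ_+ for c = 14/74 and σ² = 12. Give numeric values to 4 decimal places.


c = 14/74 = 0.189189; √c = 0.434959.
λ_− = σ² (1 − √c)² = 12 · (1 − 0.434959)² = 12 · (0.565041)² = 3.831258.
λ_+ = σ² (1 + √c)² = 12 · (1 + 0.434959)² = 12 · (1.434959)² = 24.709282.

Rounded to 4 decimal places: λ_− ≈ 3.8313, λ_+ ≈ 24.7093.


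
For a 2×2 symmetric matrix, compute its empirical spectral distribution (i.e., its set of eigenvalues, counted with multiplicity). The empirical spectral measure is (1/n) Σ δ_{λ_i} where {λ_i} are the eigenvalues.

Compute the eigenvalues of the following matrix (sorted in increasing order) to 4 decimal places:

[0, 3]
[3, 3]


Since M is real symmetric, both eigenvalues are real; they are the roots of det(λI − M) = λ² − (tr M) λ + det M.
tr M = 0 + 3 = 3.
det M = 0·3 − 3² = 0 − 9 = -9.
Characteristic polynomial: λ² − 3λ − 9 = 0.
Discriminant Δ = (tr M)² − 4·det M = 9 − (-36) = 45; √Δ = 6.708204.
λ = (tr M ± √Δ)/2 = (3 ± 6.708204)/2, giving (tr M − √Δ)/2 = -1.8541 and (tr M + √Δ)/2 = 4.8541.

Eigenvalues sorted in increasing order: [-1.8541, 4.8541].


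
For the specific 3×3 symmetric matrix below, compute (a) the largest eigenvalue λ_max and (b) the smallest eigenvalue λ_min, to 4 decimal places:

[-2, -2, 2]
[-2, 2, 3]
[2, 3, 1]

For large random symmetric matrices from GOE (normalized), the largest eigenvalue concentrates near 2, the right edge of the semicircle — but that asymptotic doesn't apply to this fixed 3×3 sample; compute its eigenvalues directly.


Since M is real symmetric, all three eigenvalues are real; they are the roots of det(λI − M) = λ³ − (tr M) λ² + s λ − det M, where s is the sum of the principal 2×2 minors.
tr M = -2 + 2 + 1 = 1.
s = ((-2)·2 − (-2)²) + ((-2)·1 − 2²) + (2·1 − 3²) = -8 + (-6) + (-7) = -21.
det M (expand along row 1) = (-2)·(-7) − (-2)·(-8) + 2·(-10) = -22.
Characteristic polynomial: λ³ − λ² − 21λ + 22 = 0.
Substitute λ = y + (tr M)/3 = y + 0.333333 to remove the quadratic term: y³ + p·y + q = 0 with p = s − (tr M)²/3 = -21.333333 and q = −2(tr M)³/27 + (tr M)·s/3 − det M = 14.925926.
Three real roots ⇒ use the trigonometric (Viète) form: r = 2√(−p/3) = 5.333333, φ = arccos(3q/(p·r)) = arccos(-0.393555) = 1.975291 rad.
y_k = r·cos(φ/3 − 2πk/3) for k = 0, 1, 2 gives y = 4.218419, 0.716926, -4.935345.
λ_k = y_k + 0.333333 gives λ = 4.5518, 1.0503, -4.6020 (check: the sum is 1.0000 = tr M).

Hence λ_max = 4.5518 and λ_min = -4.6020.


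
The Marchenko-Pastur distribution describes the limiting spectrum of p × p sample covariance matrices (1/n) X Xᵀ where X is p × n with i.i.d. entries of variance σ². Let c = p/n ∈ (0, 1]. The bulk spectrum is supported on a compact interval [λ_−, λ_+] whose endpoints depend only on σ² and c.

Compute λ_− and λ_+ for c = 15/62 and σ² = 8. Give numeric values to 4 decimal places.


c = 15/62 = 0.241935; √c = 0.491869.
λ_− = σ² (1 − √c)² = 8 · (1 − 0.491869)² = 8 · (0.508131)² = 2.065574.
λ_+ = σ² (1 + √c)² = 8 · (1 + 0.491869)² = 8 · (1.491869)² = 17.805394.

Rounded to 4 decimal places: λ_− ≈ 2.0656, λ_+ ≈ 17.8054.


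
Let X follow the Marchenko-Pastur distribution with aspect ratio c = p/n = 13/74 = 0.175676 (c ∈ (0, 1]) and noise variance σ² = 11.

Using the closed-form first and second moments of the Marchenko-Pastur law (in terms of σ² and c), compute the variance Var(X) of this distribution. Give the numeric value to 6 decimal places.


Recall the MP moments m_1 = E[X] = σ² and m_2 = E[X²] = σ⁴ (1 + c).
m_1 = E[X] = σ² = 11, so m_1² = 121.
m_2 = E[X²] = σ⁴ (1 + c) = 121 · (1 + 0.175676) = 121 · 1.175676 = 142.256757.
(Note m_2 − m_1² simplifies to c · σ⁴ = 0.175676 · 121.)

Var(X) = m_2 − m_1² = 142.256757 − 121 = 21.256757.


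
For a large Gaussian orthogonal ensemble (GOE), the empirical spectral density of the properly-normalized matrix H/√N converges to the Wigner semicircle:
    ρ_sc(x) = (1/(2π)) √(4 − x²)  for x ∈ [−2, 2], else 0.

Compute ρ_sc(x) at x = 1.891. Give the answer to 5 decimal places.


ρ_sc(x) = (1/(2π)) √(4 − x²). With x = 1.891:
  4 − x² = 4 − (1.891)² = 4 − 3.575881 = 0.424119.
  √(4 − x²) = 0.651244.
  1/(2π) = 0.159155.
  ρ_sc(1.891) = 0.159155 · 0.651244 = 0.103649.

Rounded to 5 decimal places: ρ_sc(1.891) ≈ 0.10365.


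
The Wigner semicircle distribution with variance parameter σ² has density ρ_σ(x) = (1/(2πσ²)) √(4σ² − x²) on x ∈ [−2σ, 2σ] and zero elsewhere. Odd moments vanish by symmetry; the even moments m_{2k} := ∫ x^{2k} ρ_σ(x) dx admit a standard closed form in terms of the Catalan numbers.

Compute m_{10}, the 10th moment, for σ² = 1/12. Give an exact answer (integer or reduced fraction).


By the scaled semicircle moment identity, m_{2k} = σ^{2k} · C_k with k = 5.
C_5 = (1/(k+1)) · C(2k, k) = (1/6) · C(10, 5) = (1/6) · 252 = 42.
σ^{2k} = (σ²)^k = (1/12)^5 = 1/248832.

Therefore m_{10} = σ^{10} · C_5 = (1/248832) · 42 = 7/41472.


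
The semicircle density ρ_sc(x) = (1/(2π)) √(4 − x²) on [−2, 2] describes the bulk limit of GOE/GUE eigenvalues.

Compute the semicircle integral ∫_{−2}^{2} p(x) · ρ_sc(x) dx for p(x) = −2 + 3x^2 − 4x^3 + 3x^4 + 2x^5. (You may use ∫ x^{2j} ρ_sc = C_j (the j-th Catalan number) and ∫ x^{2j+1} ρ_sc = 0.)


Write p(x) = Σ a_i x^i, split into monomials and integrate each against ρ_sc separately.
Using ∫ x^{2j} ρ_sc = C_j = (1/(j+1)) C(2j, j) (Catalan numbers) and ∫ x^{2j+1} ρ_sc = 0 (odd monomials vanish by symmetry):
  i = 0 (even): a_0 · C_{0} = -2 · 1 = -2
  i = 2 (even): a_2 · C_{1} = 3 · 1 = 3
  i = 3 (odd): ∫ x^3 ρ_sc = 0 (vanishes)
  i = 4 (even): a_4 · C_{2} = 3 · 2 = 6
  i = 5 (odd): ∫ x^5 ρ_sc = 0 (vanishes)

Summing the contributions: ∫_{−2}^{2} p(x) ρ_sc(x) dx = (-2) + 3 + 6 = 7.


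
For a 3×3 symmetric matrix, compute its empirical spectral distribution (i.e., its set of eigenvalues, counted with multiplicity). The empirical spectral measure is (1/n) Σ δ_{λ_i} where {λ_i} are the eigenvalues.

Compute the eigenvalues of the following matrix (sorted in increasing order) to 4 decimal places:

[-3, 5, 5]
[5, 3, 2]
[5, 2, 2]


Since M is real symmetric, all three eigenvalues are real; they are the roots of det(λI − M) = λ³ − (tr M) λ² + s λ − det M, where s is the sum of the principal 2×2 minors.
tr M = -3 + 3 + 2 = 2.
s = ((-3)·3 − 5²) + ((-3)·2 − 5²) + (3·2 − 2²) = -34 + (-31) + 2 = -63.
det M (expand along row 1) = (-3)·2 − 5·0 + 5·(-5) = -31.
Characteristic polynomial: λ³ − 2λ² − 63λ + 31 = 0.
Substitute λ = y + (tr M)/3 = y + 0.666667 to remove the quadratic term: y³ + p·y + q = 0 with p = s − (tr M)²/3 = -64.333333 and q = −2(tr M)³/27 + (tr M)·s/3 − det M = -11.592593.
Three real roots ⇒ use the trigonometric (Viète) form: r = 2√(−p/3) = 9.261629, φ = arccos(3q/(p·r)) = arccos(0.058368) = 1.512395 rad.
y_k = r·cos(φ/3 − 2πk/3) for k = 0, 1, 2 gives y = 8.109430, -0.180287, -7.929143.
λ_k = y_k + 0.666667 gives λ = 8.7761, 0.4864, -7.2625 (check: the sum is 2.0000 = tr M).

Eigenvalues sorted in increasing order: [-7.2625, 0.4864, 8.7761].


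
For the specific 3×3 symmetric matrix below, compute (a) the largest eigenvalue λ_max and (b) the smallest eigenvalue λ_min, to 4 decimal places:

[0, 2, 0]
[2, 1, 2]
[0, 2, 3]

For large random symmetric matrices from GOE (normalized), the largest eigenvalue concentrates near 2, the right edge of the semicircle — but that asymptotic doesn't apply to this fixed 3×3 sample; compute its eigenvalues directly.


Since M is real symmetric, all three eigenvalues are real; they are the roots of det(λI − M) = λ³ − (tr M) λ² + s λ − det M, where s is the sum of the principal 2×2 minors.
tr M = 0 + 1 + 3 = 4.
s = (0·1 − 2²) + (0·3 − 0²) + (1·3 − 2²) = -4 + 0 + (-1) = -5.
det M (expand along row 1) = 0·(-1) − 2·6 + 0·4 = -12.
Characteristic polynomial: λ³ − 4λ² − 5λ + 12 = 0.
Substitute λ = y + (tr M)/3 = y + 1.333333 to remove the quadratic term: y³ + p·y + q = 0 with p = s − (tr M)²/3 = -10.333333 and q = −2(tr M)³/27 + (tr M)·s/3 − det M = 0.592593.
Three real roots ⇒ use the trigonometric (Viète) form: r = 2√(−p/3) = 3.711843, φ = arccos(3q/(p·r)) = arccos(-0.046350) = 1.617163 rad.
y_k = r·cos(φ/3 − 2πk/3) for k = 0, 1, 2 gives y = 3.185483, 0.057366, -3.242849.
λ_k = y_k + 1.333333 gives λ = 4.5188, 1.3907, -1.9095 (check: the sum is 4.0000 = tr M).

Hence λ_max = 4.5188 and λ_min = -1.9095.


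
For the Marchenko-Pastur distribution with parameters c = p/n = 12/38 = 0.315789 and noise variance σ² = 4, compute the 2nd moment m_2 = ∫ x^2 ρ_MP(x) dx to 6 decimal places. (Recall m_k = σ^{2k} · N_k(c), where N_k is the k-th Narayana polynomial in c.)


E[X²] = σ⁴ (1 + c) (second MP moment). With σ² = 4 (so σ⁴ = 16) and c = 12/38 = 0.315789: E[X²] = 16 · (1 + 0.315789) = 16 · 1.315789.

So E[X^2] = 21.052632.


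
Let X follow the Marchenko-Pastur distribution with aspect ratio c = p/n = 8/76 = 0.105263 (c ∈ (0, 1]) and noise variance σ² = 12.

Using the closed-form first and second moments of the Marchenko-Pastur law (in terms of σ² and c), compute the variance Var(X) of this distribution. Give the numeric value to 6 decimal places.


Recall the MP moments m_1 = E[X] = σ² and m_2 = E[X²] = σ⁴ (1 + c).
m_1 = E[X] = σ² = 12, so m_1² = 144.
m_2 = E[X²] = σ⁴ (1 + c) = 144 · (1 + 0.105263) = 144 · 1.105263 = 159.157895.
(Note m_2 − m_1² simplifies to c · σ⁴ = 0.105263 · 144.)

Var(X) = m_2 − m_1² = 159.157895 − 144 = 15.157895.


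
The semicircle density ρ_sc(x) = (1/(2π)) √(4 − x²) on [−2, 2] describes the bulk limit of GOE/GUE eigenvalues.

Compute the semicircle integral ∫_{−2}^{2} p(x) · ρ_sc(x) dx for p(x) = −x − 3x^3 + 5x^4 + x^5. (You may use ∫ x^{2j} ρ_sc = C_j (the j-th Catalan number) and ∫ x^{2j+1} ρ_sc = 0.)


Write p(x) = Σ a_i x^i, split into monomials and integrate each against ρ_sc separately.
Using ∫ x^{2j} ρ_sc = C_j = (1/(j+1)) C(2j, j) (Catalan numbers) and ∫ x^{2j+1} ρ_sc = 0 (odd monomials vanish by symmetry):
  i = 1 (odd): ∫ x^1 ρ_sc = 0 (vanishes)
  i = 3 (odd): ∫ x^3 ρ_sc = 0 (vanishes)
  i = 4 (even): a_4 · C_{2} = 5 · 2 = 10
  i = 5 (odd): ∫ x^5 ρ_sc = 0 (vanishes)

Summing the contributions: ∫_{−2}^{2} p(x) ρ_sc(x) dx = 10.


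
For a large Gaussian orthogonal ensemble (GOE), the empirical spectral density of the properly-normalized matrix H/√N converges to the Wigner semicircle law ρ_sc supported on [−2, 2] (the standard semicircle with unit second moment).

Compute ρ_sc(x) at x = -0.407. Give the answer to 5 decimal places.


ρ_sc(x) = (1/(2π)) √(4 − x²). With x = -0.407:
  4 − x² = 4 − (-0.407)² = 4 − 0.165649 = 3.834351.
  √(4 − x²) = 1.958150.
  1/(2π) = 0.159155.
  ρ_sc(-0.407) = 0.159155 · 1.958150 = 0.311649.

Rounded to 5 decimal places: ρ_sc(-0.407) ≈ 0.31165.


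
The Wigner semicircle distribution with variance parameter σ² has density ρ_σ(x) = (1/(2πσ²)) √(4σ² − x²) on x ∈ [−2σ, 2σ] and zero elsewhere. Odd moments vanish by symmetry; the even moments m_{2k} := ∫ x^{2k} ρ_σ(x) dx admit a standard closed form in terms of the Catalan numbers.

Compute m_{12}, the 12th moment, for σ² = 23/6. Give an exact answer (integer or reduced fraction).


By the scaled semicircle moment identity, m_{2k} = σ^{2k} · C_k with k = 6.
C_6 = (1/(k+1)) · C(2k, k) = (1/7) · C(12, 6) = (1/7) · 924 = 132.
σ^{2k} = (σ²)^k = (23/6)^6 = 148035889/46656.

Therefore m_{12} = σ^{12} · C_6 = (148035889/46656) · 132 = 1628394779/3888.


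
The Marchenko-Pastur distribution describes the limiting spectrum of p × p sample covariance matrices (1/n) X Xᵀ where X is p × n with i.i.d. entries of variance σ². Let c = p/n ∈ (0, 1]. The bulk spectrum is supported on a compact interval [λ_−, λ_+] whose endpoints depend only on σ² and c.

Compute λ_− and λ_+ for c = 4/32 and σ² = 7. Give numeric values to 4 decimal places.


c = 4/32 = 0.125000; √c = 0.353553.
λ_− = σ² (1 − √c)² = 7 · (1 − 0.353553)² = 7 · (0.646447)² = 2.925253.
λ_+ = σ² (1 + √c)² = 7 · (1 + 0.353553)² = 7 · (1.353553)² = 12.824747.

Rounded to 4 decimal places: λ_− ≈ 2.9253, λ_+ ≈ 12.8247.


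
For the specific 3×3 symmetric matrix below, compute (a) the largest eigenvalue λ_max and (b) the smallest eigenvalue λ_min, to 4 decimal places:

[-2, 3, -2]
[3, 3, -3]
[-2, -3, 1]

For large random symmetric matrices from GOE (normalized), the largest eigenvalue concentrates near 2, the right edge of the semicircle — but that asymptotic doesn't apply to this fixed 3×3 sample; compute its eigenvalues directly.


Since M is real symmetric, all three eigenvalues are real; they are the roots of det(λI − M) = λ³ − (tr M) λ² + s λ − det M, where s is the sum of the principal 2×2 minors.
tr M = -2 + 3 + 1 = 2.
s = ((-2)·3 − 3²) + ((-2)·1 − (-2)²) + (3·1 − (-3)²) = -15 + (-6) + (-6) = -27.
det M (expand along row 1) = (-2)·(-6) − 3·(-3) + (-2)·(-3) = 27.
Characteristic polynomial: λ³ − 2λ² − 27λ − 27 = 0.
Substitute λ = y + (tr M)/3 = y + 0.666667 to remove the quadratic term: y³ + p·y + q = 0 with p = s − (tr M)²/3 = -28.333333 and q = −2(tr M)³/27 + (tr M)·s/3 − det M = -45.592593.
Three real roots ⇒ use the trigonometric (Viète) form: r = 2√(−p/3) = 6.146363, φ = arccos(3q/(p·r)) = arccos(0.785416) = 0.667429 rad.
y_k = r·cos(φ/3 − 2πk/3) for k = 0, 1, 2 gives y = 5.994880, -1.822965, -4.171915.
λ_k = y_k + 0.666667 gives λ = 6.6615, -1.1563, -3.5052 (check: the sum is 2.0000 = tr M).

Hence λ_max = 6.6615 and λ_min = -3.5052.
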